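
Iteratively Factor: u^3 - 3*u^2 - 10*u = (u - 5)*(u^2 + 2*u) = (u - 5)*(u + 2)*(u)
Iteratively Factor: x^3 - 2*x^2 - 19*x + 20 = (x - 5)*(x^2 + 3*x - 4) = (x - 5)*(x + 4)*(x - 1)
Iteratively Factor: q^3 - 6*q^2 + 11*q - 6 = (q - 1)*(q^2 - 5*q + 6) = (q - 3)*(q - 1)*(q - 2)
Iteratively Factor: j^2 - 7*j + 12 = (j - 4)*(j - 3)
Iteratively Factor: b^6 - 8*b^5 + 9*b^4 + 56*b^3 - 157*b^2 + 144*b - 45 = (b - 3)*(b^5 - 5*b^4 - 6*b^3 + 38*b^2 - 43*b + 15) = (b - 3)*(b - 1)*(b^4 - 4*b^3 - 10*b^2 + 28*b - 15) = (b - 3)*(b - 1)^2*(b^3 - 3*b^2 - 13*b + 15) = (b - 3)*(b - 1)^3*(b^2 - 2*b - 15) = (b - 3)*(b - 1)^3*(b + 3)*(b - 5)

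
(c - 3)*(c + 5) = c^2 + 2*c - 15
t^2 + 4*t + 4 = (t + 2)^2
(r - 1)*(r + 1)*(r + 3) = r^3 + 3*r^2 - r - 3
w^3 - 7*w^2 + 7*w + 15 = (w - 5)*(w - 3)*(w + 1)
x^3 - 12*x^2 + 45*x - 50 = (x - 5)^2*(x - 2)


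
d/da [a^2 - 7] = 2*a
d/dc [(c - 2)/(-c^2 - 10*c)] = (c^2 - 4*c - 20)/(c^2*(c^2 + 20*c + 100))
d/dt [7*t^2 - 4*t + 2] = 14*t - 4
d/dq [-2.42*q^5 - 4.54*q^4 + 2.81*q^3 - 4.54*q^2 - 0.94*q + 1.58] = -12.1*q^4 - 18.16*q^3 + 8.43*q^2 - 9.08*q - 0.94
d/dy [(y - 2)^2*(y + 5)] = (y - 2)*(3*y + 8)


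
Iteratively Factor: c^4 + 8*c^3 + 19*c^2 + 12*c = (c + 1)*(c^3 + 7*c^2 + 12*c) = (c + 1)*(c + 4)*(c^2 + 3*c) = (c + 1)*(c + 3)*(c + 4)*(c)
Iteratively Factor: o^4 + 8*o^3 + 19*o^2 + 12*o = (o)*(o^3 + 8*o^2 + 19*o + 12) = o*(o + 3)*(o^2 + 5*o + 4) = o*(o + 3)*(o + 4)*(o + 1)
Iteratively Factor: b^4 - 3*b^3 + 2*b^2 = (b - 2)*(b^3 - b^2) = b*(b - 2)*(b^2 - b) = b^2*(b - 2)*(b - 1)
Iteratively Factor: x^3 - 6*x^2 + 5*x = (x - 5)*(x^2 - x) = (x - 5)*(x - 1)*(x)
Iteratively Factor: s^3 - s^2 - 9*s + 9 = (s - 1)*(s^2 - 9) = (s - 3)*(s - 1)*(s + 3)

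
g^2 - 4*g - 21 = (g - 7)*(g + 3)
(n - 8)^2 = n^2 - 16*n + 64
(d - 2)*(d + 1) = d^2 - d - 2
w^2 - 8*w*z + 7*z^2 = (w - 7*z)*(w - z)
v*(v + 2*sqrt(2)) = v^2 + 2*sqrt(2)*v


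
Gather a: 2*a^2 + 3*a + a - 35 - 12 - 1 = 2*a^2 + 4*a - 48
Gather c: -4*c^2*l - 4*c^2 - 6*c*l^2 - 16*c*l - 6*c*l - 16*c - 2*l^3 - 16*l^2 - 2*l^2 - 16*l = c^2*(-4*l - 4) + c*(-6*l^2 - 22*l - 16) - 2*l^3 - 18*l^2 - 16*l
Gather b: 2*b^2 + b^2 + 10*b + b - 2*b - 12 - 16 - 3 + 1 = 3*b^2 + 9*b - 30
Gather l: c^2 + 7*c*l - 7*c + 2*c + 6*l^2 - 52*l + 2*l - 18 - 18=c^2 - 5*c + 6*l^2 + l*(7*c - 50) - 36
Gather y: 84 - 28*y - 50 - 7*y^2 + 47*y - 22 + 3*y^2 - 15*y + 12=-4*y^2 + 4*y + 24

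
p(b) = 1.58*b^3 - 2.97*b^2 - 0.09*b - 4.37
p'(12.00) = 611.19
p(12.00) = 2297.11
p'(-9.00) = 437.31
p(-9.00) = -1395.95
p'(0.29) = -1.41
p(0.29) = -4.61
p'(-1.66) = 22.83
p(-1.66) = -19.63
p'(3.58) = 39.39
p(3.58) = 29.74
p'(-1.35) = 16.57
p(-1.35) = -13.55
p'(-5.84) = 196.26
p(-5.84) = -419.84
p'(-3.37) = 73.76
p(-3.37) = -98.27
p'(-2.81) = 54.03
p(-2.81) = -62.63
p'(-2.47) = 43.50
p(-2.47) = -46.08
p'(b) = 4.74*b^2 - 5.94*b - 0.09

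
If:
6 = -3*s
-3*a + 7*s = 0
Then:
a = -14/3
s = -2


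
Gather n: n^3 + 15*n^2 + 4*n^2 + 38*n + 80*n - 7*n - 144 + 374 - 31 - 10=n^3 + 19*n^2 + 111*n + 189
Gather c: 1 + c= c + 1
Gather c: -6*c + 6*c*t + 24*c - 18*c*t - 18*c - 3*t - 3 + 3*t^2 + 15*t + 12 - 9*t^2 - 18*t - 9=-12*c*t - 6*t^2 - 6*t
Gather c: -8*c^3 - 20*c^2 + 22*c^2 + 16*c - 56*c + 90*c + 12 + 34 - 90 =-8*c^3 + 2*c^2 + 50*c - 44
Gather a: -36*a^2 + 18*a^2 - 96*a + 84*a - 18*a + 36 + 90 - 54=-18*a^2 - 30*a + 72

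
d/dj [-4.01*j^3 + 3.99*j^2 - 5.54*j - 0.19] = -12.03*j^2 + 7.98*j - 5.54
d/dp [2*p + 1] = 2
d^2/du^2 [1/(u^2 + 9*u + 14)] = 2*(-u^2 - 9*u + (2*u + 9)^2 - 14)/(u^2 + 9*u + 14)^3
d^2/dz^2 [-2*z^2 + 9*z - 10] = -4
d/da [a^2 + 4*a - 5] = 2*a + 4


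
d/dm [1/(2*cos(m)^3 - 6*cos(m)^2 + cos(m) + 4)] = (6*cos(m)^2 - 12*cos(m) + 1)*sin(m)/(2*cos(m)^3 - 6*cos(m)^2 + cos(m) + 4)^2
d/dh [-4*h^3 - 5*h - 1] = -12*h^2 - 5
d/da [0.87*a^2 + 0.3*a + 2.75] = 1.74*a + 0.3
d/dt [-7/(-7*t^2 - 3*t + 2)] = 7*(-14*t - 3)/(7*t^2 + 3*t - 2)^2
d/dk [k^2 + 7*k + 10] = 2*k + 7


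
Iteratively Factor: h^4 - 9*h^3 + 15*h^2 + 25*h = (h - 5)*(h^3 - 4*h^2 - 5*h) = h*(h - 5)*(h^2 - 4*h - 5) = h*(h - 5)*(h + 1)*(h - 5)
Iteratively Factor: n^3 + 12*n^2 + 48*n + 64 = (n + 4)*(n^2 + 8*n + 16) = (n + 4)^2*(n + 4)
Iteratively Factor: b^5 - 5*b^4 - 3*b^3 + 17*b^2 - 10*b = (b - 1)*(b^4 - 4*b^3 - 7*b^2 + 10*b) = (b - 1)*(b + 2)*(b^3 - 6*b^2 + 5*b) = (b - 1)^2*(b + 2)*(b^2 - 5*b) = (b - 5)*(b - 1)^2*(b + 2)*(b)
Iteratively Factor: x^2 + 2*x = (x + 2)*(x)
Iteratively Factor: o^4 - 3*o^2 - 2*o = (o)*(o^3 - 3*o - 2) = o*(o + 1)*(o^2 - o - 2) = o*(o - 2)*(o + 1)*(o + 1)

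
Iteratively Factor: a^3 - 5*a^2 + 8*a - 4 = (a - 1)*(a^2 - 4*a + 4) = (a - 2)*(a - 1)*(a - 2)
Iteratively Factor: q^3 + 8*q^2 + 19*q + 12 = (q + 1)*(q^2 + 7*q + 12) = (q + 1)*(q + 4)*(q + 3)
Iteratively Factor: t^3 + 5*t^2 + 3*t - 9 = (t + 3)*(t^2 + 2*t - 3) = (t - 1)*(t + 3)*(t + 3)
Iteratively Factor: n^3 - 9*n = (n + 3)*(n^2 - 3*n) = n*(n + 3)*(n - 3)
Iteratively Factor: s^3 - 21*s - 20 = (s + 4)*(s^2 - 4*s - 5) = (s + 1)*(s + 4)*(s - 5)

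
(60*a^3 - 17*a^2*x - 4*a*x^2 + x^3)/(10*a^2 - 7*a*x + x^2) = (-12*a^2 + a*x + x^2)/(-2*a + x)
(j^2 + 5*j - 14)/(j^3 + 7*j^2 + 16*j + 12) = (j^2 + 5*j - 14)/(j^3 + 7*j^2 + 16*j + 12)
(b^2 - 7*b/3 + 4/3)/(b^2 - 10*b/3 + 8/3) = (b - 1)/(b - 2)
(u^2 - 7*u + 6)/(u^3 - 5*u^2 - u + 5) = (u - 6)/(u^2 - 4*u - 5)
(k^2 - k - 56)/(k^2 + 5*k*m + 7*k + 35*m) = (k - 8)/(k + 5*m)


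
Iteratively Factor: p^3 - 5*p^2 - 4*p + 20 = (p + 2)*(p^2 - 7*p + 10) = (p - 2)*(p + 2)*(p - 5)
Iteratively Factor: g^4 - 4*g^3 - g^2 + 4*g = (g + 1)*(g^3 - 5*g^2 + 4*g) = (g - 4)*(g + 1)*(g^2 - g) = (g - 4)*(g - 1)*(g + 1)*(g)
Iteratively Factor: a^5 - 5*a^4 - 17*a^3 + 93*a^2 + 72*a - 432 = (a - 4)*(a^4 - a^3 - 21*a^2 + 9*a + 108) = (a - 4)*(a - 3)*(a^3 + 2*a^2 - 15*a - 36) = (a - 4)^2*(a - 3)*(a^2 + 6*a + 9) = (a - 4)^2*(a - 3)*(a + 3)*(a + 3)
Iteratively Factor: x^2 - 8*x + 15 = (x - 3)*(x - 5)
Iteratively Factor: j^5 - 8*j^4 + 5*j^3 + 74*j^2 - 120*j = (j)*(j^4 - 8*j^3 + 5*j^2 + 74*j - 120) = j*(j - 2)*(j^3 - 6*j^2 - 7*j + 60) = j*(j - 5)*(j - 2)*(j^2 - j - 12) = j*(j - 5)*(j - 4)*(j - 2)*(j + 3)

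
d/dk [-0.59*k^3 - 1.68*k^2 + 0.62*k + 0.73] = -1.77*k^2 - 3.36*k + 0.62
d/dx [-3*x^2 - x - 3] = -6*x - 1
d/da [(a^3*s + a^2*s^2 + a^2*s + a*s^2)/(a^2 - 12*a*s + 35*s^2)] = s*(-2*a*(a - 6*s)*(a^2 + a*s + a + s) + (a^2 - 12*a*s + 35*s^2)*(3*a^2 + 2*a*s + 2*a + s))/(a^2 - 12*a*s + 35*s^2)^2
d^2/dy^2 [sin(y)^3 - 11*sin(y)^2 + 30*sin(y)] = -9*sin(y)^3 + 44*sin(y)^2 - 24*sin(y) - 22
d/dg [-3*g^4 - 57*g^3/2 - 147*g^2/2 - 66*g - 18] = -12*g^3 - 171*g^2/2 - 147*g - 66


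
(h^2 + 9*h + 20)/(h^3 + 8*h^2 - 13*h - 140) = (h + 4)/(h^2 + 3*h - 28)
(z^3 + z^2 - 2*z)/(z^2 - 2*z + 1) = z*(z + 2)/(z - 1)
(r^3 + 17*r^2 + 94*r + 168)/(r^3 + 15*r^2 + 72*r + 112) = (r + 6)/(r + 4)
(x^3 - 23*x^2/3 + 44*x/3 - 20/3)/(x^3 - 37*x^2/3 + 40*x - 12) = (3*x^3 - 23*x^2 + 44*x - 20)/(3*x^3 - 37*x^2 + 120*x - 36)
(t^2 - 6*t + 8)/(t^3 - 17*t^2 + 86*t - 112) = (t - 4)/(t^2 - 15*t + 56)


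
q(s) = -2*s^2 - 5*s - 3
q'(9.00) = -41.00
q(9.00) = -210.00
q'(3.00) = -17.00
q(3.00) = -36.00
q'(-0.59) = -2.64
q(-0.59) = -0.75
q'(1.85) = -12.40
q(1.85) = -19.10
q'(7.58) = -35.32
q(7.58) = -155.81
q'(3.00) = -17.00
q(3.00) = -36.00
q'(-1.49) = 0.96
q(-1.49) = 0.01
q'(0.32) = -6.28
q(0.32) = -4.80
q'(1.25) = -10.00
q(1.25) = -12.38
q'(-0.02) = -4.92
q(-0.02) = -2.90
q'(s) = -4*s - 5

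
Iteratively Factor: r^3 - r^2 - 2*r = (r - 2)*(r^2 + r) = r*(r - 2)*(r + 1)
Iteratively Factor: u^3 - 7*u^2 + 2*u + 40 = (u - 4)*(u^2 - 3*u - 10) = (u - 5)*(u - 4)*(u + 2)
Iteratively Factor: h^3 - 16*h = (h - 4)*(h^2 + 4*h) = (h - 4)*(h + 4)*(h)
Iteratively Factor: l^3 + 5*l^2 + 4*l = (l + 4)*(l^2 + l) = (l + 1)*(l + 4)*(l)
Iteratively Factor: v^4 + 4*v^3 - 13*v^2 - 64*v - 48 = (v - 4)*(v^3 + 8*v^2 + 19*v + 12) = (v - 4)*(v + 3)*(v^2 + 5*v + 4) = (v - 4)*(v + 3)*(v + 4)*(v + 1)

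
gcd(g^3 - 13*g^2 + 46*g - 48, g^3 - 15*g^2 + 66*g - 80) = g^2 - 10*g + 16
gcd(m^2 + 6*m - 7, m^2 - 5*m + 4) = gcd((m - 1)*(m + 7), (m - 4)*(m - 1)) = m - 1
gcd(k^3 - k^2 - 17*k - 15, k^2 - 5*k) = k - 5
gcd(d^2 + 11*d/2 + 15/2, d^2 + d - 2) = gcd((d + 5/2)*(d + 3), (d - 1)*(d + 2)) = 1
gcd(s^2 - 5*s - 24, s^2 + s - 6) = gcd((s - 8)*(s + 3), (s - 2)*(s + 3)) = s + 3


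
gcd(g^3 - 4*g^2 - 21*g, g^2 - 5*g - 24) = g + 3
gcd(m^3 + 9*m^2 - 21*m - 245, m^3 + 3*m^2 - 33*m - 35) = m^2 + 2*m - 35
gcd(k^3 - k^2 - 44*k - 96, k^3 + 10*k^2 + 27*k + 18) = k + 3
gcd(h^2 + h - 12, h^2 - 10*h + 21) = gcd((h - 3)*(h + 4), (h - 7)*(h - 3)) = h - 3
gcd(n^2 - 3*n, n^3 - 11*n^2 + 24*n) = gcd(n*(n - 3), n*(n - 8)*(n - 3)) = n^2 - 3*n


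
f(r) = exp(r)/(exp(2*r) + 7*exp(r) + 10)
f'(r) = (-2*exp(2*r) - 7*exp(r))*exp(r)/(exp(2*r) + 7*exp(r) + 10)^2 + exp(r)/(exp(2*r) + 7*exp(r) + 10) = (10 - exp(2*r))*exp(r)/(exp(4*r) + 14*exp(3*r) + 69*exp(2*r) + 140*exp(r) + 100)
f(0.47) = 0.07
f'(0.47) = 0.02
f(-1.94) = 0.01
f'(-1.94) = 0.01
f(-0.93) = 0.03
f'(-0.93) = 0.02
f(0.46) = 0.07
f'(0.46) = 0.02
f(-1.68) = 0.02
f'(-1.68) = 0.01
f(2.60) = 0.05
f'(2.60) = -0.03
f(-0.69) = 0.04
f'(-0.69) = 0.03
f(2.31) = 0.06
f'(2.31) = -0.03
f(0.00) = 0.06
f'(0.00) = 0.03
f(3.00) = 0.04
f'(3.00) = -0.03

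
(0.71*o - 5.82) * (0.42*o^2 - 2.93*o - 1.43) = 0.2982*o^3 - 4.5247*o^2 + 16.0373*o + 8.3226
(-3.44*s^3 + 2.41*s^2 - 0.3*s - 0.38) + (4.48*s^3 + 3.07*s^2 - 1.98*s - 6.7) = 1.04*s^3 + 5.48*s^2 - 2.28*s - 7.08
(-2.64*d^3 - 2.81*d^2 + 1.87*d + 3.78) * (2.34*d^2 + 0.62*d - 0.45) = -6.1776*d^5 - 8.2122*d^4 + 3.8216*d^3 + 11.2691*d^2 + 1.5021*d - 1.701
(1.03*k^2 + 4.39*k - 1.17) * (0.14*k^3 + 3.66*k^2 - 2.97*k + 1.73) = 0.1442*k^5 + 4.3844*k^4 + 12.8445*k^3 - 15.5386*k^2 + 11.0696*k - 2.0241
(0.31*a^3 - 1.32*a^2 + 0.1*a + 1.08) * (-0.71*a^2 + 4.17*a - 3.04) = -0.2201*a^5 + 2.2299*a^4 - 6.5178*a^3 + 3.663*a^2 + 4.1996*a - 3.2832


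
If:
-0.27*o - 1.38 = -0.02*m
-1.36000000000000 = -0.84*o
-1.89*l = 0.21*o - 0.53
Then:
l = 0.10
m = 90.86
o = 1.62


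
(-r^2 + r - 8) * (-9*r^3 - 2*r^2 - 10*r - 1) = 9*r^5 - 7*r^4 + 80*r^3 + 7*r^2 + 79*r + 8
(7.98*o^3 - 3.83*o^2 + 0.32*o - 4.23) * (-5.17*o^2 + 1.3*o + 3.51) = -41.2566*o^5 + 30.1751*o^4 + 21.3764*o^3 + 8.8418*o^2 - 4.3758*o - 14.8473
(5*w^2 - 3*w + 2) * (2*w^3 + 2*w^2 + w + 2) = 10*w^5 + 4*w^4 + 3*w^3 + 11*w^2 - 4*w + 4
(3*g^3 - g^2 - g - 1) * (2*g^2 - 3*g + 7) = 6*g^5 - 11*g^4 + 22*g^3 - 6*g^2 - 4*g - 7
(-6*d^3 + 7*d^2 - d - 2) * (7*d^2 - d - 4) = -42*d^5 + 55*d^4 + 10*d^3 - 41*d^2 + 6*d + 8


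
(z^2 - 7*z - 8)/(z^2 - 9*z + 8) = (z + 1)/(z - 1)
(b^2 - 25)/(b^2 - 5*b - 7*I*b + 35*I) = (b + 5)/(b - 7*I)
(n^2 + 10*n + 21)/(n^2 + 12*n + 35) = (n + 3)/(n + 5)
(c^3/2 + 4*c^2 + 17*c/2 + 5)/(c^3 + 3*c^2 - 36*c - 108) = (c^3 + 8*c^2 + 17*c + 10)/(2*(c^3 + 3*c^2 - 36*c - 108))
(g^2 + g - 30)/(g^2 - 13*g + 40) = (g + 6)/(g - 8)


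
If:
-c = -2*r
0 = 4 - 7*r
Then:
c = 8/7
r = 4/7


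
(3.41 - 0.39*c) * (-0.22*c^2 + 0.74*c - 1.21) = 0.0858*c^3 - 1.0388*c^2 + 2.9953*c - 4.1261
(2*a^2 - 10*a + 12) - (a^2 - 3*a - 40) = a^2 - 7*a + 52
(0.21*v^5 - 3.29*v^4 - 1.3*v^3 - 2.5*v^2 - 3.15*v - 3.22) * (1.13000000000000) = 0.2373*v^5 - 3.7177*v^4 - 1.469*v^3 - 2.825*v^2 - 3.5595*v - 3.6386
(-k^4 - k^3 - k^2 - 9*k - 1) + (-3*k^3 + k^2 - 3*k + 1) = -k^4 - 4*k^3 - 12*k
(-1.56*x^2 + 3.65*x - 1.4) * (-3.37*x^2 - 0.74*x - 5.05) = 5.2572*x^4 - 11.1461*x^3 + 9.895*x^2 - 17.3965*x + 7.07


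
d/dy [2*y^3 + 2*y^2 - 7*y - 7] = 6*y^2 + 4*y - 7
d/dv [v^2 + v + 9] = 2*v + 1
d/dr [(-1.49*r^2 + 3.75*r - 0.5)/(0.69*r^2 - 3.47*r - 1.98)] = (2.5828*r^2 + 6.5904*r - 9.16)/(0.4761*r^4 - 4.7886*r^3 + 9.3085*r^2 + 13.7412*r + 3.9204)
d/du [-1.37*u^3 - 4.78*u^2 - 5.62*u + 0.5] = -4.11*u^2 - 9.56*u - 5.62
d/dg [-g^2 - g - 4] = -2*g - 1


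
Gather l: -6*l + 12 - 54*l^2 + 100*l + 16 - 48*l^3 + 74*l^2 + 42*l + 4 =-48*l^3 + 20*l^2 + 136*l + 32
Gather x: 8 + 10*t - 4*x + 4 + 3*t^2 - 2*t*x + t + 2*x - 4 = 3*t^2 + 11*t + x*(-2*t - 2) + 8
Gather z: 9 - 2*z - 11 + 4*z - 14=2*z - 16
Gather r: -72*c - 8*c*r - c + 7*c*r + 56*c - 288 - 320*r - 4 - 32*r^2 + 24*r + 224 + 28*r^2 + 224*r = -17*c - 4*r^2 + r*(-c - 72) - 68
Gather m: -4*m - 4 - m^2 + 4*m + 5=1 - m^2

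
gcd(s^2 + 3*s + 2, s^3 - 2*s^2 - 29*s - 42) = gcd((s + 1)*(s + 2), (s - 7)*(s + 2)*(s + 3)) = s + 2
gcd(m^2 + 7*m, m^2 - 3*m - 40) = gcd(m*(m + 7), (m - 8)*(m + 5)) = 1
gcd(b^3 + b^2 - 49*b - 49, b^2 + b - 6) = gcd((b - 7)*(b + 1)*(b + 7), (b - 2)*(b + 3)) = 1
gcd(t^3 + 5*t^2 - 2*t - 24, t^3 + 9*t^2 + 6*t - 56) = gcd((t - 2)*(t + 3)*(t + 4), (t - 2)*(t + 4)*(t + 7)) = t^2 + 2*t - 8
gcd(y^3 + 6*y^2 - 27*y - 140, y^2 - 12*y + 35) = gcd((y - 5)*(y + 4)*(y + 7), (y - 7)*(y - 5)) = y - 5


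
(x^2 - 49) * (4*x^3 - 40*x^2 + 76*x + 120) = 4*x^5 - 40*x^4 - 120*x^3 + 2080*x^2 - 3724*x - 5880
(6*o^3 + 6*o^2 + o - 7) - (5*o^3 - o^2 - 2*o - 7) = o^3 + 7*o^2 + 3*o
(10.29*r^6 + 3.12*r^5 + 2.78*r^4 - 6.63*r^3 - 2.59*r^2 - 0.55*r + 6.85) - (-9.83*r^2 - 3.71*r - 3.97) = 10.29*r^6 + 3.12*r^5 + 2.78*r^4 - 6.63*r^3 + 7.24*r^2 + 3.16*r + 10.82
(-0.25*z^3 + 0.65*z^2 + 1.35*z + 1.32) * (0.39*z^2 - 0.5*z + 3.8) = -0.0975*z^5 + 0.3785*z^4 - 0.7485*z^3 + 2.3098*z^2 + 4.47*z + 5.016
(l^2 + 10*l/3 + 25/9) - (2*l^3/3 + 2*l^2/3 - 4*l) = -2*l^3/3 + l^2/3 + 22*l/3 + 25/9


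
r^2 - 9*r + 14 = (r - 7)*(r - 2)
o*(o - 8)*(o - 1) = o^3 - 9*o^2 + 8*o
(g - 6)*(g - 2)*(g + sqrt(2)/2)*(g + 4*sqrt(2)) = g^4 - 8*g^3 + 9*sqrt(2)*g^3/2 - 36*sqrt(2)*g^2 + 16*g^2 - 32*g + 54*sqrt(2)*g + 48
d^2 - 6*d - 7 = (d - 7)*(d + 1)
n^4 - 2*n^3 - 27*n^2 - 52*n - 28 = (n - 7)*(n + 1)*(n + 2)^2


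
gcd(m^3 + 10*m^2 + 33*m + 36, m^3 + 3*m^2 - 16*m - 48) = m^2 + 7*m + 12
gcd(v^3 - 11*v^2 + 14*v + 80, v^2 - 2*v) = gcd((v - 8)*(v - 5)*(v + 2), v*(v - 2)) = 1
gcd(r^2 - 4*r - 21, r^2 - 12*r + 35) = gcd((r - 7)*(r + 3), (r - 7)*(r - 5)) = r - 7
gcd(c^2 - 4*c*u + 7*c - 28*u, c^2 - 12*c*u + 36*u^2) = 1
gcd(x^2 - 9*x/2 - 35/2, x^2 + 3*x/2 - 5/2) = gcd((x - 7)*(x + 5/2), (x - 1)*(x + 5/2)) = x + 5/2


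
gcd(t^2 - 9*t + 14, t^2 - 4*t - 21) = t - 7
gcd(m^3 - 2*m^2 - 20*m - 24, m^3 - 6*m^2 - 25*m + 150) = m - 6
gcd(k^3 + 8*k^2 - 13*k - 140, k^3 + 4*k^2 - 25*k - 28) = k^2 + 3*k - 28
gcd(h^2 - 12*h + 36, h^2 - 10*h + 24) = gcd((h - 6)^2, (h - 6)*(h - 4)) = h - 6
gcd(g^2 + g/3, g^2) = g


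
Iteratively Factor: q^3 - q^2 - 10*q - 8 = (q - 4)*(q^2 + 3*q + 2) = (q - 4)*(q + 1)*(q + 2)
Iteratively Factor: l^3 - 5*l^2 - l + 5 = (l - 1)*(l^2 - 4*l - 5) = (l - 1)*(l + 1)*(l - 5)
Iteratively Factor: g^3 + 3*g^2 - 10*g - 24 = (g + 4)*(g^2 - g - 6) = (g + 2)*(g + 4)*(g - 3)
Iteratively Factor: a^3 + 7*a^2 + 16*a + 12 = (a + 3)*(a^2 + 4*a + 4) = (a + 2)*(a + 3)*(a + 2)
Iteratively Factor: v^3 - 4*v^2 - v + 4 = (v - 4)*(v^2 - 1) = (v - 4)*(v - 1)*(v + 1)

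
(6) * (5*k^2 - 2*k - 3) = 30*k^2 - 12*k - 18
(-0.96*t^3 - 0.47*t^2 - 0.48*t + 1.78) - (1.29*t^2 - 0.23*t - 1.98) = -0.96*t^3 - 1.76*t^2 - 0.25*t + 3.76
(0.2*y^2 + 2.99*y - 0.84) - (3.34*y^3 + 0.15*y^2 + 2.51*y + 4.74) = -3.34*y^3 + 0.05*y^2 + 0.48*y - 5.58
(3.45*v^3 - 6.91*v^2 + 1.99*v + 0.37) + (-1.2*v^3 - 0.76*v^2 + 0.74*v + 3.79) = 2.25*v^3 - 7.67*v^2 + 2.73*v + 4.16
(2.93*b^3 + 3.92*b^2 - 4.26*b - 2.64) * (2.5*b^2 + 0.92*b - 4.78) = 7.325*b^5 + 12.4956*b^4 - 21.049*b^3 - 29.2568*b^2 + 17.934*b + 12.6192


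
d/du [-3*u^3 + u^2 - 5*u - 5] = -9*u^2 + 2*u - 5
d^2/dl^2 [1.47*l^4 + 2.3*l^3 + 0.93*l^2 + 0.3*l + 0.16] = 17.64*l^2 + 13.8*l + 1.86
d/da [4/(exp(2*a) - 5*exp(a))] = 4*(5 - 2*exp(a))*exp(-a)/(exp(a) - 5)^2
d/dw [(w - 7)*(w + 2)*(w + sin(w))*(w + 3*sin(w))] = (w - 7)*(w + 2)*(w + sin(w))*(3*cos(w) + 1) + (w - 7)*(w + 2)*(w + 3*sin(w))*(cos(w) + 1) + (w - 7)*(w + sin(w))*(w + 3*sin(w)) + (w + 2)*(w + sin(w))*(w + 3*sin(w))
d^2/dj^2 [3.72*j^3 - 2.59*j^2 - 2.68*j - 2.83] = 22.32*j - 5.18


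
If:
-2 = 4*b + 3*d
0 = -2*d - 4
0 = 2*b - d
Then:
No Solution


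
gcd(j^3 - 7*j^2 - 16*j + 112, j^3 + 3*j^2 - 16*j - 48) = j^2 - 16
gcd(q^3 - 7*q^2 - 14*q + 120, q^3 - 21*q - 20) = q^2 - q - 20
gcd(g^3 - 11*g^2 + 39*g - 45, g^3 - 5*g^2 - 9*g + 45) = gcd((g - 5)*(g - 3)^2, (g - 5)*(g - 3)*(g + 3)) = g^2 - 8*g + 15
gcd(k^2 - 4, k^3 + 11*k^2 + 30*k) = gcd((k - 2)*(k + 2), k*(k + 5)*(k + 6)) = 1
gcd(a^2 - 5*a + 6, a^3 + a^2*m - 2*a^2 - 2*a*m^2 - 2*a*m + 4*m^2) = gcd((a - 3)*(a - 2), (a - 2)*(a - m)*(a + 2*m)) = a - 2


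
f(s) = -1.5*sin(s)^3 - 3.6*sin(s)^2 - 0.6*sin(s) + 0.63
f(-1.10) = -0.63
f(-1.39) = -0.84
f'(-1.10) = 1.02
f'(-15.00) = -1.66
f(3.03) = 0.52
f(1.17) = -4.15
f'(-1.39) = 0.38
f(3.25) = 0.65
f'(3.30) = -0.42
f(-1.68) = -0.86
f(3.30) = 0.64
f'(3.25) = -0.13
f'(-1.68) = -0.23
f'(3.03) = 1.45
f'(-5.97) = -3.09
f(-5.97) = 0.06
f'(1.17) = -4.31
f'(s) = -4.5*sin(s)^2*cos(s) - 7.2*sin(s)*cos(s) - 0.6*cos(s)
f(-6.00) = 0.15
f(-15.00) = -0.09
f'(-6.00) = -2.85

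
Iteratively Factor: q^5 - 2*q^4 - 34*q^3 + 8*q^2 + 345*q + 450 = (q + 2)*(q^4 - 4*q^3 - 26*q^2 + 60*q + 225) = (q + 2)*(q + 3)*(q^3 - 7*q^2 - 5*q + 75) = (q + 2)*(q + 3)^2*(q^2 - 10*q + 25) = (q - 5)*(q + 2)*(q + 3)^2*(q - 5)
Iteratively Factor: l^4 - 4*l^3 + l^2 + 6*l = (l + 1)*(l^3 - 5*l^2 + 6*l) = (l - 3)*(l + 1)*(l^2 - 2*l) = l*(l - 3)*(l + 1)*(l - 2)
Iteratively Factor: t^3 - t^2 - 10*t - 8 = (t + 1)*(t^2 - 2*t - 8) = (t + 1)*(t + 2)*(t - 4)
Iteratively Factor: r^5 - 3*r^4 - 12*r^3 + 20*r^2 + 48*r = (r - 3)*(r^4 - 12*r^2 - 16*r) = r*(r - 3)*(r^3 - 12*r - 16) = r*(r - 3)*(r + 2)*(r^2 - 2*r - 8) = r*(r - 3)*(r + 2)^2*(r - 4)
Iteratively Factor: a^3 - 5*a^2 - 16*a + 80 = (a - 4)*(a^2 - a - 20) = (a - 4)*(a + 4)*(a - 5)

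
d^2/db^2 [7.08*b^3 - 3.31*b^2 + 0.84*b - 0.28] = 42.48*b - 6.62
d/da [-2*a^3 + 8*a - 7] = 8 - 6*a^2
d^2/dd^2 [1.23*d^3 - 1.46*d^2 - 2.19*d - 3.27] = 7.38*d - 2.92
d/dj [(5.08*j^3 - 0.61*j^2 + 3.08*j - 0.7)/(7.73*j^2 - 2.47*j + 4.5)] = (39.2684*j^4 - 25.0952*j^3 + 46.2783*j^2 + 5.332*j + 12.131)/(59.7529*j^4 - 38.1862*j^3 + 75.6709*j^2 - 22.23*j + 20.25)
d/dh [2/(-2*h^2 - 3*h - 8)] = 2*(4*h + 3)/(2*h^2 + 3*h + 8)^2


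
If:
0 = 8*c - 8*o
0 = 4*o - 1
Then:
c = 1/4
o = 1/4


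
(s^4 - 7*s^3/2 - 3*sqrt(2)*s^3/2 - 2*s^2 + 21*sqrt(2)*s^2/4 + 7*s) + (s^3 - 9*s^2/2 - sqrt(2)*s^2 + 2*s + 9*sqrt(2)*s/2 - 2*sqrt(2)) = s^4 - 5*s^3/2 - 3*sqrt(2)*s^3/2 - 13*s^2/2 + 17*sqrt(2)*s^2/4 + 9*sqrt(2)*s/2 + 9*s - 2*sqrt(2)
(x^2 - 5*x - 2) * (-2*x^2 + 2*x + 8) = -2*x^4 + 12*x^3 + 2*x^2 - 44*x - 16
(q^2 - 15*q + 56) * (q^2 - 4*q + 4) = q^4 - 19*q^3 + 120*q^2 - 284*q + 224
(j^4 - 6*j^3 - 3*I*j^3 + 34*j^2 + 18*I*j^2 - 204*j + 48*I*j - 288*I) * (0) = 0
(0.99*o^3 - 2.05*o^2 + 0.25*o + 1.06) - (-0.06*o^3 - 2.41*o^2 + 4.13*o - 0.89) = 1.05*o^3 + 0.36*o^2 - 3.88*o + 1.95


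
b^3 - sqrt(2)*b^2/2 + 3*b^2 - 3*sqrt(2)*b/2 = b*(b + 3)*(b - sqrt(2)/2)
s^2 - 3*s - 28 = (s - 7)*(s + 4)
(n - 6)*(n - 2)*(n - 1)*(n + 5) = n^4 - 4*n^3 - 25*n^2 + 88*n - 60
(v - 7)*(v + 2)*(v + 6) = v^3 + v^2 - 44*v - 84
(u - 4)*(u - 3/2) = u^2 - 11*u/2 + 6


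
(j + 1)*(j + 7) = j^2 + 8*j + 7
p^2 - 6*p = p*(p - 6)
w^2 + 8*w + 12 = (w + 2)*(w + 6)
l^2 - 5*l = l*(l - 5)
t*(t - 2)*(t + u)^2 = t^4 + 2*t^3*u - 2*t^3 + t^2*u^2 - 4*t^2*u - 2*t*u^2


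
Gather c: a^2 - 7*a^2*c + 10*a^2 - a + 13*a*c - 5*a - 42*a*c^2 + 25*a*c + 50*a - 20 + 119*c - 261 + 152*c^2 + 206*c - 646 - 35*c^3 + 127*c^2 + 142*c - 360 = 11*a^2 + 44*a - 35*c^3 + c^2*(279 - 42*a) + c*(-7*a^2 + 38*a + 467) - 1287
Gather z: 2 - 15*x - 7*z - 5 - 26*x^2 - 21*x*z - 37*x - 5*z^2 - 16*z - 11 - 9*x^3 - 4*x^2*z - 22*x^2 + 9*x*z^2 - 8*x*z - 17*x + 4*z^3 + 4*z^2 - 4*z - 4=-9*x^3 - 48*x^2 - 69*x + 4*z^3 + z^2*(9*x - 1) + z*(-4*x^2 - 29*x - 27) - 18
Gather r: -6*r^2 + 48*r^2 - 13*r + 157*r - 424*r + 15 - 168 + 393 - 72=42*r^2 - 280*r + 168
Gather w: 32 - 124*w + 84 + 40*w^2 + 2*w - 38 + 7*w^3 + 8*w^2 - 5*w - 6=7*w^3 + 48*w^2 - 127*w + 72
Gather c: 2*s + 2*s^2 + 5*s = 2*s^2 + 7*s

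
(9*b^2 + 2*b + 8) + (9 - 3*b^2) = 6*b^2 + 2*b + 17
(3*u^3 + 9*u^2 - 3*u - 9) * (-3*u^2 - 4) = -9*u^5 - 27*u^4 - 3*u^3 - 9*u^2 + 12*u + 36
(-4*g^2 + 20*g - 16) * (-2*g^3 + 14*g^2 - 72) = 8*g^5 - 96*g^4 + 312*g^3 + 64*g^2 - 1440*g + 1152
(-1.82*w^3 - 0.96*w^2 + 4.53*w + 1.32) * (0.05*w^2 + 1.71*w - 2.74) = -0.091*w^5 - 3.1602*w^4 + 3.5717*w^3 + 10.4427*w^2 - 10.155*w - 3.6168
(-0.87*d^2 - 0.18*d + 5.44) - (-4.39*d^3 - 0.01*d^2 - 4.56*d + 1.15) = 4.39*d^3 - 0.86*d^2 + 4.38*d + 4.29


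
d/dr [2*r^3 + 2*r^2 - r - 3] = 6*r^2 + 4*r - 1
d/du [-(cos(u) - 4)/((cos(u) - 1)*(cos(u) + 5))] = (sin(u)^2 + 8*cos(u) + 10)*sin(u)/((cos(u) - 1)^2*(cos(u) + 5)^2)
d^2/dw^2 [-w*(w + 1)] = -2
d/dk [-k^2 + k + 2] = 1 - 2*k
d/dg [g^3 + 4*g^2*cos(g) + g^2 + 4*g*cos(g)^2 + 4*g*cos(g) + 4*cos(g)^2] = -4*g^2*sin(g) + 3*g^2 - 4*g*sin(g) - 4*g*sin(2*g) + 8*g*cos(g) + 2*g - 4*sin(2*g) + 4*cos(g)^2 + 4*cos(g)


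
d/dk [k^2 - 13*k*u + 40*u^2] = 2*k - 13*u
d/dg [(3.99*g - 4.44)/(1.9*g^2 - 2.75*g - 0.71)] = (-7.581*g^2 + 16.872*g - 15.0429)/(3.61*g^4 - 10.45*g^3 + 4.8645*g^2 + 3.905*g + 0.5041)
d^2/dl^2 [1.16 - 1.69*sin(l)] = 1.69*sin(l)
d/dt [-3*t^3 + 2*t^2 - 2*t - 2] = -9*t^2 + 4*t - 2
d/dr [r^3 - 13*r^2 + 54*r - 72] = 3*r^2 - 26*r + 54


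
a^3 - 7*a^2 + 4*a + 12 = (a - 6)*(a - 2)*(a + 1)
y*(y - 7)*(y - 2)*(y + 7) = y^4 - 2*y^3 - 49*y^2 + 98*y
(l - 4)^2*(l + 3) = l^3 - 5*l^2 - 8*l + 48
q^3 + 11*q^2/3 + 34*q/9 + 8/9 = (q + 1/3)*(q + 4/3)*(q + 2)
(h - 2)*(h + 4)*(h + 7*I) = h^3 + 2*h^2 + 7*I*h^2 - 8*h + 14*I*h - 56*I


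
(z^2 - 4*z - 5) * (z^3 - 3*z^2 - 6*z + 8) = z^5 - 7*z^4 + z^3 + 47*z^2 - 2*z - 40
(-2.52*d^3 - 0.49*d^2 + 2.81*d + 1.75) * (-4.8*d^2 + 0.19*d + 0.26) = 12.096*d^5 + 1.8732*d^4 - 14.2363*d^3 - 7.9935*d^2 + 1.0631*d + 0.455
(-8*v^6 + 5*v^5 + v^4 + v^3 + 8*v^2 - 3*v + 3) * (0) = 0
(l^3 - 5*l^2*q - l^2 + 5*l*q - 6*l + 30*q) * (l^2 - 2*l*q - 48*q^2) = l^5 - 7*l^4*q - l^4 - 38*l^3*q^2 + 7*l^3*q - 6*l^3 + 240*l^2*q^3 + 38*l^2*q^2 + 42*l^2*q - 240*l*q^3 + 228*l*q^2 - 1440*q^3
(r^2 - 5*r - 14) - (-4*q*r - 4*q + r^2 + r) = 4*q*r + 4*q - 6*r - 14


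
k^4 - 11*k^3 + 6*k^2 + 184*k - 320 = (k - 8)*(k - 5)*(k - 2)*(k + 4)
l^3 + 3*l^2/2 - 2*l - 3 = (l + 3/2)*(l - sqrt(2))*(l + sqrt(2))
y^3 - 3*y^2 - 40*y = y*(y - 8)*(y + 5)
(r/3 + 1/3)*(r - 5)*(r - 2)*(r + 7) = r^4/3 + r^3/3 - 13*r^2 + 31*r/3 + 70/3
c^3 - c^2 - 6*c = c*(c - 3)*(c + 2)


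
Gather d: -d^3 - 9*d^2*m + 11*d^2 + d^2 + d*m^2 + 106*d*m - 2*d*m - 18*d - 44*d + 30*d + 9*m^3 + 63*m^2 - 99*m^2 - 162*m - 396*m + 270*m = -d^3 + d^2*(12 - 9*m) + d*(m^2 + 104*m - 32) + 9*m^3 - 36*m^2 - 288*m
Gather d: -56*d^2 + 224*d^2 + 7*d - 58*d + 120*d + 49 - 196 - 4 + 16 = 168*d^2 + 69*d - 135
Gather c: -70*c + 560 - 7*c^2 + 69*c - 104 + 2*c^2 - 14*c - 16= -5*c^2 - 15*c + 440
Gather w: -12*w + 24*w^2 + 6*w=24*w^2 - 6*w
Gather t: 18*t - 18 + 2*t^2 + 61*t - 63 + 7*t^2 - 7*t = 9*t^2 + 72*t - 81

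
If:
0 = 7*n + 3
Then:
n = -3/7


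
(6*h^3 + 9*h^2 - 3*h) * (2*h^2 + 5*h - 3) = 12*h^5 + 48*h^4 + 21*h^3 - 42*h^2 + 9*h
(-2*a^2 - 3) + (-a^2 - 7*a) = -3*a^2 - 7*a - 3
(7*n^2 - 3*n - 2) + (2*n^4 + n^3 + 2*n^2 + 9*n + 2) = 2*n^4 + n^3 + 9*n^2 + 6*n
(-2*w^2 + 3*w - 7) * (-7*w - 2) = 14*w^3 - 17*w^2 + 43*w + 14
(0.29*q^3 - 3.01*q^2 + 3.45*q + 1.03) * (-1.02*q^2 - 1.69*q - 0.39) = -0.2958*q^5 + 2.5801*q^4 + 1.4548*q^3 - 5.7072*q^2 - 3.0862*q - 0.4017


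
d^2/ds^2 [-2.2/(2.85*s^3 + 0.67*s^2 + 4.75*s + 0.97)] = ((37.62*s + 2.948)*(2.85*s^3 + 0.67*s^2 + 4.75*s + 0.97) - 2.2*(8.55*s^2 + 1.34*s + 4.75)*(17.1*s^2 + 2.68*s + 9.5))/(2.85*s^3 + 0.67*s^2 + 4.75*s + 0.97)^3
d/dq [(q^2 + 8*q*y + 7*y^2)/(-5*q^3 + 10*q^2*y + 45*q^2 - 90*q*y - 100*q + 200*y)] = (-2*(q + 4*y)*(q^3 - 2*q^2*y - 9*q^2 + 18*q*y + 20*q - 40*y) + (q^2 + 8*q*y + 7*y^2)*(3*q^2 - 4*q*y - 18*q + 18*y + 20))/(5*(q^3 - 2*q^2*y - 9*q^2 + 18*q*y + 20*q - 40*y)^2)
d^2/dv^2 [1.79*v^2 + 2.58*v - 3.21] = 3.58000000000000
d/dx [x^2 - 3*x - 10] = 2*x - 3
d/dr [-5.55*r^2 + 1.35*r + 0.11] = 1.35 - 11.1*r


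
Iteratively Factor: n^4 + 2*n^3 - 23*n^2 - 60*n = (n + 3)*(n^3 - n^2 - 20*n) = (n + 3)*(n + 4)*(n^2 - 5*n) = (n - 5)*(n + 3)*(n + 4)*(n)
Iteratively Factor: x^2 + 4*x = (x + 4)*(x)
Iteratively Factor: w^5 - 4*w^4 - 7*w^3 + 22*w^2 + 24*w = (w + 2)*(w^4 - 6*w^3 + 5*w^2 + 12*w) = (w - 3)*(w + 2)*(w^3 - 3*w^2 - 4*w) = (w - 4)*(w - 3)*(w + 2)*(w^2 + w) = (w - 4)*(w - 3)*(w + 1)*(w + 2)*(w)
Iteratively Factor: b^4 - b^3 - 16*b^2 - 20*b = (b)*(b^3 - b^2 - 16*b - 20) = b*(b + 2)*(b^2 - 3*b - 10) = b*(b + 2)^2*(b - 5)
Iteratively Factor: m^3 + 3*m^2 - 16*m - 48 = (m + 4)*(m^2 - m - 12) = (m + 3)*(m + 4)*(m - 4)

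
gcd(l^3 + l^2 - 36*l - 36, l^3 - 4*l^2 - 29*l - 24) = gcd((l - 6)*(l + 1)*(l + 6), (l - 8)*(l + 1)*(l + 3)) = l + 1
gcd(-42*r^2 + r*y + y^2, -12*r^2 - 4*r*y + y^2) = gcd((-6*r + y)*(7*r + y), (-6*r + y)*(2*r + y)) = -6*r + y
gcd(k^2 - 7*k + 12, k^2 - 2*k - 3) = k - 3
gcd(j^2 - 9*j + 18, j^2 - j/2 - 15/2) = j - 3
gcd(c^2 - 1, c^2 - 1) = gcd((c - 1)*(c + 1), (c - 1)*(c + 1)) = c^2 - 1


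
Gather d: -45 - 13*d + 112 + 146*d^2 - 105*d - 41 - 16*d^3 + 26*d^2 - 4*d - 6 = -16*d^3 + 172*d^2 - 122*d + 20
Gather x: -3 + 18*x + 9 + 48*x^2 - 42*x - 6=48*x^2 - 24*x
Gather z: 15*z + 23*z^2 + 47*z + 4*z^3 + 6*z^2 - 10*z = 4*z^3 + 29*z^2 + 52*z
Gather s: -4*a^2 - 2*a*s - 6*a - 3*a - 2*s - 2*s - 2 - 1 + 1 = -4*a^2 - 9*a + s*(-2*a - 4) - 2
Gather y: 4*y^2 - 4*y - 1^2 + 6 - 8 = 4*y^2 - 4*y - 3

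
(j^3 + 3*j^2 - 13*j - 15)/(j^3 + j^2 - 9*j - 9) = (j + 5)/(j + 3)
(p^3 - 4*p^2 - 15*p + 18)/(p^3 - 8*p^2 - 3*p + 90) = (p - 1)/(p - 5)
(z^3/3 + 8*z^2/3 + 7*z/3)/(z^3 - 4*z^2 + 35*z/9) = 3*(z^2 + 8*z + 7)/(9*z^2 - 36*z + 35)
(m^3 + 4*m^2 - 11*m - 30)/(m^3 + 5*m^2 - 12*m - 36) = (m + 5)/(m + 6)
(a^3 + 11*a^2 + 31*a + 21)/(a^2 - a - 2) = (a^2 + 10*a + 21)/(a - 2)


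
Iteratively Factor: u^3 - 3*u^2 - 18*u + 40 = (u + 4)*(u^2 - 7*u + 10) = (u - 2)*(u + 4)*(u - 5)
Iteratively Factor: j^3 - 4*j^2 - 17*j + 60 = (j - 5)*(j^2 + j - 12) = (j - 5)*(j - 3)*(j + 4)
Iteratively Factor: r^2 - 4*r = (r - 4)*(r)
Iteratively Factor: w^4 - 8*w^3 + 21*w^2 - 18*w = (w - 3)*(w^3 - 5*w^2 + 6*w) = (w - 3)^2*(w^2 - 2*w) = (w - 3)^2*(w - 2)*(w)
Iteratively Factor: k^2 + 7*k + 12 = (k + 3)*(k + 4)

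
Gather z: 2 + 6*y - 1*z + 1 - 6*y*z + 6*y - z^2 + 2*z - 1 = 12*y - z^2 + z*(1 - 6*y) + 2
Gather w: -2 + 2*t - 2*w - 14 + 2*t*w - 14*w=2*t + w*(2*t - 16) - 16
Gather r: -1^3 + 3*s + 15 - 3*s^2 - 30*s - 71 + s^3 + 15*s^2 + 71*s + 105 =s^3 + 12*s^2 + 44*s + 48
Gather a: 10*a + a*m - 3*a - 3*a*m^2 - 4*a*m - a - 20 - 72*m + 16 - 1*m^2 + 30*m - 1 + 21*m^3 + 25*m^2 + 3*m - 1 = a*(-3*m^2 - 3*m + 6) + 21*m^3 + 24*m^2 - 39*m - 6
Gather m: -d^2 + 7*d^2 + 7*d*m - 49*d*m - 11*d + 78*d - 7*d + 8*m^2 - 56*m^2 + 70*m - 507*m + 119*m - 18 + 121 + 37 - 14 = 6*d^2 + 60*d - 48*m^2 + m*(-42*d - 318) + 126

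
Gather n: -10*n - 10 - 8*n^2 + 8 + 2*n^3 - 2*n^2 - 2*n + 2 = 2*n^3 - 10*n^2 - 12*n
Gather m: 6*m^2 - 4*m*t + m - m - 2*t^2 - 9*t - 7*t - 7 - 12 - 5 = 6*m^2 - 4*m*t - 2*t^2 - 16*t - 24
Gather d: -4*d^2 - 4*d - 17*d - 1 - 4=-4*d^2 - 21*d - 5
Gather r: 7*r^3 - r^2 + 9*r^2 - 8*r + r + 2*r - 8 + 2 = 7*r^3 + 8*r^2 - 5*r - 6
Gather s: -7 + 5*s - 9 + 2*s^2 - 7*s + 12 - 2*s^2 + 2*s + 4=0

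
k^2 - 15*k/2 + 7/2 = (k - 7)*(k - 1/2)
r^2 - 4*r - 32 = (r - 8)*(r + 4)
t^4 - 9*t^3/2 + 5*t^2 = t^2*(t - 5/2)*(t - 2)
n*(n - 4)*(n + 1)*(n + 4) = n^4 + n^3 - 16*n^2 - 16*n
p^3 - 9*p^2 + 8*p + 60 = (p - 6)*(p - 5)*(p + 2)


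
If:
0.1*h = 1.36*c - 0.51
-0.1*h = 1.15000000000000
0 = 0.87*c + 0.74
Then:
No Solution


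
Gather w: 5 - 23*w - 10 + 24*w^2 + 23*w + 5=24*w^2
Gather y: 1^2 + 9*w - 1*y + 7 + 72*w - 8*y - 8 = 81*w - 9*y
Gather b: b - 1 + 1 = b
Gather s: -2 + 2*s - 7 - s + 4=s - 5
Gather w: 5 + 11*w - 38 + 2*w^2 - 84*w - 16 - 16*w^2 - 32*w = -14*w^2 - 105*w - 49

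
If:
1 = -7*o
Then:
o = -1/7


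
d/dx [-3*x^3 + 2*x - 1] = 2 - 9*x^2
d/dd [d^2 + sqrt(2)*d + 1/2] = 2*d + sqrt(2)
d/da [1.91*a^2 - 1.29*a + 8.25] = 3.82*a - 1.29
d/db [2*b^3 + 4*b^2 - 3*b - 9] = 6*b^2 + 8*b - 3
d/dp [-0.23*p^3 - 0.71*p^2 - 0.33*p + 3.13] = -0.69*p^2 - 1.42*p - 0.33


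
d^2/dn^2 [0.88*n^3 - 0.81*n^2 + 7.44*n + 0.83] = 5.28*n - 1.62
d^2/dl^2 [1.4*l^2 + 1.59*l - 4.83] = 2.80000000000000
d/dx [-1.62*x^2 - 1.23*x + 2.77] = -3.24*x - 1.23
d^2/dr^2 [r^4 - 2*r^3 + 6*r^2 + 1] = 12*r^2 - 12*r + 12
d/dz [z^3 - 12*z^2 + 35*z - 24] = 3*z^2 - 24*z + 35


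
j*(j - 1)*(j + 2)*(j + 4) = j^4 + 5*j^3 + 2*j^2 - 8*j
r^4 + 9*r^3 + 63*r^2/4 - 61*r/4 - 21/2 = (r - 1)*(r + 1/2)*(r + 7/2)*(r + 6)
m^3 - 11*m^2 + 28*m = m*(m - 7)*(m - 4)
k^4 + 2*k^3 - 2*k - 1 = (k - 1)*(k + 1)^3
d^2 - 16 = (d - 4)*(d + 4)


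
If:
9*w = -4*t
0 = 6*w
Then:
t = 0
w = 0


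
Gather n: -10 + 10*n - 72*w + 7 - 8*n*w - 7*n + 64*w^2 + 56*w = n*(3 - 8*w) + 64*w^2 - 16*w - 3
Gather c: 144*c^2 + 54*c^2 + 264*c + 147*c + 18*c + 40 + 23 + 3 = 198*c^2 + 429*c + 66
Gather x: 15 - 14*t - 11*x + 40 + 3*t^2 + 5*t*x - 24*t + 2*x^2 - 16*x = 3*t^2 - 38*t + 2*x^2 + x*(5*t - 27) + 55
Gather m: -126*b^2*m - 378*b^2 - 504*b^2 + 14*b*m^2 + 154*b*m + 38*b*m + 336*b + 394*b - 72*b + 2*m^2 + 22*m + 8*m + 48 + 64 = -882*b^2 + 658*b + m^2*(14*b + 2) + m*(-126*b^2 + 192*b + 30) + 112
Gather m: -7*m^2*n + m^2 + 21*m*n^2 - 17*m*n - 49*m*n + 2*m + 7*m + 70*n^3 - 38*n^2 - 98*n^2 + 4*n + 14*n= m^2*(1 - 7*n) + m*(21*n^2 - 66*n + 9) + 70*n^3 - 136*n^2 + 18*n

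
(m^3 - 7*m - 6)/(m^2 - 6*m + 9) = (m^2 + 3*m + 2)/(m - 3)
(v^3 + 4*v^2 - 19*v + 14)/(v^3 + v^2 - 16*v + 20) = (v^2 + 6*v - 7)/(v^2 + 3*v - 10)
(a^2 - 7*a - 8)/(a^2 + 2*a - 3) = (a^2 - 7*a - 8)/(a^2 + 2*a - 3)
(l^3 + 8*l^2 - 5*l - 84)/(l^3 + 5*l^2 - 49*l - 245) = (l^2 + l - 12)/(l^2 - 2*l - 35)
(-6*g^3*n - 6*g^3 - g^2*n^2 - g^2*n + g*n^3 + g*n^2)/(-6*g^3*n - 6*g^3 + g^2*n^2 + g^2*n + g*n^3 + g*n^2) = (6*g^2 + g*n - n^2)/(6*g^2 - g*n - n^2)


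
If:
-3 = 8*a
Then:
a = -3/8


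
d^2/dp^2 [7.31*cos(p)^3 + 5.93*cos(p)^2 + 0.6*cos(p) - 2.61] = -6.0825*cos(p) - 11.86*cos(2*p) - 16.4475*cos(3*p)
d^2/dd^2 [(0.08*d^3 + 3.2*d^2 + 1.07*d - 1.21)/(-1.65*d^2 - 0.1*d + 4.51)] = (-2.22044604925031e-16*d^5 + 1.4210854715202e-14*d^4 - 5.96239*d^3 - 122.89497*d^2 - 56.339778*d - 113.10915)/(4.492125*d^6 + 0.81675*d^5 - 36.785925*d^4 - 4.4639*d^3 + 100.548195*d^2 + 6.10203*d - 91.733851)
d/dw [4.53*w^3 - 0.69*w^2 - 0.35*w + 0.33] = 13.59*w^2 - 1.38*w - 0.35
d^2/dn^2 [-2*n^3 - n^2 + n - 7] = -12*n - 2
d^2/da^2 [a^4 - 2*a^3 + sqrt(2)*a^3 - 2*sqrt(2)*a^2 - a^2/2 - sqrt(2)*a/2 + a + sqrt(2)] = 12*a^2 - 12*a + 6*sqrt(2)*a - 4*sqrt(2) - 1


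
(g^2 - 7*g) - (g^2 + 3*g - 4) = 4 - 10*g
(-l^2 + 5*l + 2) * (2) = -2*l^2 + 10*l + 4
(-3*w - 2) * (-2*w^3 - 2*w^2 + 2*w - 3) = 6*w^4 + 10*w^3 - 2*w^2 + 5*w + 6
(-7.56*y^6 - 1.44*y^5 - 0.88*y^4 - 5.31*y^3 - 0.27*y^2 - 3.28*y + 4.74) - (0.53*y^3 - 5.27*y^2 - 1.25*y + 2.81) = -7.56*y^6 - 1.44*y^5 - 0.88*y^4 - 5.84*y^3 + 5.0*y^2 - 2.03*y + 1.93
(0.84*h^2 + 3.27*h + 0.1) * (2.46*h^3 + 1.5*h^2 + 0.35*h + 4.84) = 2.0664*h^5 + 9.3042*h^4 + 5.445*h^3 + 5.3601*h^2 + 15.8618*h + 0.484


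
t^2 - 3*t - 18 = (t - 6)*(t + 3)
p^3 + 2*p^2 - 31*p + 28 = (p - 4)*(p - 1)*(p + 7)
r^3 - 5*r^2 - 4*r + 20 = (r - 5)*(r - 2)*(r + 2)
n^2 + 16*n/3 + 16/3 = (n + 4/3)*(n + 4)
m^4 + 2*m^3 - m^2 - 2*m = m*(m - 1)*(m + 1)*(m + 2)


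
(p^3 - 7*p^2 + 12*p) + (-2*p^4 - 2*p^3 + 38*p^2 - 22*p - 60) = -2*p^4 - p^3 + 31*p^2 - 10*p - 60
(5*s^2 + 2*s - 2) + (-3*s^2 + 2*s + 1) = 2*s^2 + 4*s - 1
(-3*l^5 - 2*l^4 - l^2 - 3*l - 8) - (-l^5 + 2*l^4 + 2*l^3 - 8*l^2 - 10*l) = -2*l^5 - 4*l^4 - 2*l^3 + 7*l^2 + 7*l - 8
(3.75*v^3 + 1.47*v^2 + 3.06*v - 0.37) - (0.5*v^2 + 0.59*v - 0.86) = 3.75*v^3 + 0.97*v^2 + 2.47*v + 0.49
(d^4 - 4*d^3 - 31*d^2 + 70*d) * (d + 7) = d^5 + 3*d^4 - 59*d^3 - 147*d^2 + 490*d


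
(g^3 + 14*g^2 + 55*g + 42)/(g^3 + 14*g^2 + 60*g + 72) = (g^2 + 8*g + 7)/(g^2 + 8*g + 12)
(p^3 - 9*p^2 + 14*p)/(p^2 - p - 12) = p*(-p^2 + 9*p - 14)/(-p^2 + p + 12)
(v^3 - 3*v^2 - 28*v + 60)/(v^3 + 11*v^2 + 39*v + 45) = (v^2 - 8*v + 12)/(v^2 + 6*v + 9)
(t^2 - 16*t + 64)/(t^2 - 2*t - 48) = (t - 8)/(t + 6)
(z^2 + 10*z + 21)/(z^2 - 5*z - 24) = (z + 7)/(z - 8)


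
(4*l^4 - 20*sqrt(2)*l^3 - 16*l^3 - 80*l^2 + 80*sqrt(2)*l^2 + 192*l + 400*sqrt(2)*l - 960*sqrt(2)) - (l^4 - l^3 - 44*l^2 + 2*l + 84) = 3*l^4 - 20*sqrt(2)*l^3 - 15*l^3 - 36*l^2 + 80*sqrt(2)*l^2 + 190*l + 400*sqrt(2)*l - 960*sqrt(2) - 84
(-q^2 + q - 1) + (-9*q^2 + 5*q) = -10*q^2 + 6*q - 1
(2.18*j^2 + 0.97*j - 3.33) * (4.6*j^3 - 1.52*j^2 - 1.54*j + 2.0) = 10.028*j^5 + 1.1484*j^4 - 20.1496*j^3 + 7.9278*j^2 + 7.0682*j - 6.66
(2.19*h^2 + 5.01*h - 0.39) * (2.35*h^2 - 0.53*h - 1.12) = 5.1465*h^4 + 10.6128*h^3 - 6.0246*h^2 - 5.4045*h + 0.4368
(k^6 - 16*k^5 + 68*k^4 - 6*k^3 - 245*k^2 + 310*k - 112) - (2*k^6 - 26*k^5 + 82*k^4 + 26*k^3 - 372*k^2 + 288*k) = -k^6 + 10*k^5 - 14*k^4 - 32*k^3 + 127*k^2 + 22*k - 112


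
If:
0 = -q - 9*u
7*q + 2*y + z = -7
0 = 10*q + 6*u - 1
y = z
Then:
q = 3/28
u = -1/84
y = -31/12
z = -31/12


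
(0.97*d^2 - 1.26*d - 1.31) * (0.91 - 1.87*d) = -1.8139*d^3 + 3.2389*d^2 + 1.3031*d - 1.1921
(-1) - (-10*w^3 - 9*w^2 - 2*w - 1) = 10*w^3 + 9*w^2 + 2*w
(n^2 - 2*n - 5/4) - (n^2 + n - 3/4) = -3*n - 1/2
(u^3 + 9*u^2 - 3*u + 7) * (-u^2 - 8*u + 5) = -u^5 - 17*u^4 - 64*u^3 + 62*u^2 - 71*u + 35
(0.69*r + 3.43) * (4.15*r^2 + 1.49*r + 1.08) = 2.8635*r^3 + 15.2626*r^2 + 5.8559*r + 3.7044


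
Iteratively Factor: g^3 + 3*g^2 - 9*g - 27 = (g + 3)*(g^2 - 9) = (g - 3)*(g + 3)*(g + 3)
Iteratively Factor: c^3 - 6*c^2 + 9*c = (c)*(c^2 - 6*c + 9) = c*(c - 3)*(c - 3)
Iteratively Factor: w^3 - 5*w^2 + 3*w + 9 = (w - 3)*(w^2 - 2*w - 3) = (w - 3)*(w + 1)*(w - 3)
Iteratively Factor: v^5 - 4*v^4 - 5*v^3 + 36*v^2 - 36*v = (v - 2)*(v^4 - 2*v^3 - 9*v^2 + 18*v) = (v - 2)^2*(v^3 - 9*v) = v*(v - 2)^2*(v^2 - 9) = v*(v - 3)*(v - 2)^2*(v + 3)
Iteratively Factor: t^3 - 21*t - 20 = (t - 5)*(t^2 + 5*t + 4) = (t - 5)*(t + 4)*(t + 1)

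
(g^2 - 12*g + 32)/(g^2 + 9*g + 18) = (g^2 - 12*g + 32)/(g^2 + 9*g + 18)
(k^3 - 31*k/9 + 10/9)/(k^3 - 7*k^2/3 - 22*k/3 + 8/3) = (k - 5/3)/(k - 4)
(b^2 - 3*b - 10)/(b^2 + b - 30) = (b + 2)/(b + 6)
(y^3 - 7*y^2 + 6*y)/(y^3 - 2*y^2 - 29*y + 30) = y/(y + 5)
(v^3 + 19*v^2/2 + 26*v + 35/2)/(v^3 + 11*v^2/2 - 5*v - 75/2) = (2*v^2 + 9*v + 7)/(2*v^2 + v - 15)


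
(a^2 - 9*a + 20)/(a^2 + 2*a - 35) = (a - 4)/(a + 7)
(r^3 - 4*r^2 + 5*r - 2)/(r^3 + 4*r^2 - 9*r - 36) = (r^3 - 4*r^2 + 5*r - 2)/(r^3 + 4*r^2 - 9*r - 36)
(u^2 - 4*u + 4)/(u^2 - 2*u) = (u - 2)/u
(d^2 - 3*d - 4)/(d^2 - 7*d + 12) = (d + 1)/(d - 3)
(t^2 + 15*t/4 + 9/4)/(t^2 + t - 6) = (t + 3/4)/(t - 2)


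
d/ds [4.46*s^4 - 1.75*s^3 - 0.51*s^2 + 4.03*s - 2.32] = 17.84*s^3 - 5.25*s^2 - 1.02*s + 4.03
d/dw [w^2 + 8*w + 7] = 2*w + 8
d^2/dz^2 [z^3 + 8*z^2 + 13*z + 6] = 6*z + 16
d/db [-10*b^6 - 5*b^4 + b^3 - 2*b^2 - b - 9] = -60*b^5 - 20*b^3 + 3*b^2 - 4*b - 1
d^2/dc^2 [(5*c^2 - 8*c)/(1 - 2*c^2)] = 2*(32*c^3 - 30*c^2 + 48*c - 5)/(8*c^6 - 12*c^4 + 6*c^2 - 1)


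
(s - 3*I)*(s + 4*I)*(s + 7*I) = s^3 + 8*I*s^2 + 5*s + 84*I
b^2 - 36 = (b - 6)*(b + 6)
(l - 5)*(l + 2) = l^2 - 3*l - 10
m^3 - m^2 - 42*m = m*(m - 7)*(m + 6)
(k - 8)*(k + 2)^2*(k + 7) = k^4 + 3*k^3 - 56*k^2 - 228*k - 224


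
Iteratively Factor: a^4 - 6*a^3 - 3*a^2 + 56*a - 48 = (a - 1)*(a^3 - 5*a^2 - 8*a + 48) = (a - 1)*(a + 3)*(a^2 - 8*a + 16) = (a - 4)*(a - 1)*(a + 3)*(a - 4)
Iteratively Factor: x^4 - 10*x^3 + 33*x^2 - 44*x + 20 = (x - 2)*(x^3 - 8*x^2 + 17*x - 10) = (x - 2)^2*(x^2 - 6*x + 5) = (x - 5)*(x - 2)^2*(x - 1)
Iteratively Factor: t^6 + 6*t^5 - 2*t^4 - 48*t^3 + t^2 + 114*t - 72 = (t - 2)*(t^5 + 8*t^4 + 14*t^3 - 20*t^2 - 39*t + 36) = (t - 2)*(t - 1)*(t^4 + 9*t^3 + 23*t^2 + 3*t - 36) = (t - 2)*(t - 1)^2*(t^3 + 10*t^2 + 33*t + 36) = (t - 2)*(t - 1)^2*(t + 3)*(t^2 + 7*t + 12) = (t - 2)*(t - 1)^2*(t + 3)^2*(t + 4)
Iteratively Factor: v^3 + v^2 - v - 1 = (v - 1)*(v^2 + 2*v + 1) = (v - 1)*(v + 1)*(v + 1)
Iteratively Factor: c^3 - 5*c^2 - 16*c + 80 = (c - 4)*(c^2 - c - 20) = (c - 5)*(c - 4)*(c + 4)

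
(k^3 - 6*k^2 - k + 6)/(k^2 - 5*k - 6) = k - 1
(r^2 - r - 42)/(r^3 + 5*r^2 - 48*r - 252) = 1/(r + 6)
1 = 1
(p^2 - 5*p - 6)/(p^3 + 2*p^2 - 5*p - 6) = (p - 6)/(p^2 + p - 6)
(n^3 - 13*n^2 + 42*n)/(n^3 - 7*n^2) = (n - 6)/n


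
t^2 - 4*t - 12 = (t - 6)*(t + 2)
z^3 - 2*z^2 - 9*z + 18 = (z - 3)*(z - 2)*(z + 3)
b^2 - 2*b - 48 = (b - 8)*(b + 6)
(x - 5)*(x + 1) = x^2 - 4*x - 5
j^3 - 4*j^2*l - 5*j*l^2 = j*(j - 5*l)*(j + l)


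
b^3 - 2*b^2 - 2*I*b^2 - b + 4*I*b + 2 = (b - 2)*(b - I)^2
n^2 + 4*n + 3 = (n + 1)*(n + 3)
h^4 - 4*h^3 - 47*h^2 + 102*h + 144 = (h - 8)*(h - 3)*(h + 1)*(h + 6)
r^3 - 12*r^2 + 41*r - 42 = (r - 7)*(r - 3)*(r - 2)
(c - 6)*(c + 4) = c^2 - 2*c - 24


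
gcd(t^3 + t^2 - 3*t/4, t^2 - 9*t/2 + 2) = t - 1/2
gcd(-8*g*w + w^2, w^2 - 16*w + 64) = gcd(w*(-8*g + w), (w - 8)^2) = 1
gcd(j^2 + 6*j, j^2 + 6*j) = j^2 + 6*j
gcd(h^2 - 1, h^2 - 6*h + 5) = h - 1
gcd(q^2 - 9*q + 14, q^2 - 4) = q - 2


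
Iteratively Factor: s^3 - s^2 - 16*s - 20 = (s + 2)*(s^2 - 3*s - 10) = (s - 5)*(s + 2)*(s + 2)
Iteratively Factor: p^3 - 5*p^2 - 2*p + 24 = (p - 3)*(p^2 - 2*p - 8) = (p - 3)*(p + 2)*(p - 4)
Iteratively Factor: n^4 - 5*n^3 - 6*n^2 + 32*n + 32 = (n - 4)*(n^3 - n^2 - 10*n - 8) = (n - 4)^2*(n^2 + 3*n + 2) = (n - 4)^2*(n + 1)*(n + 2)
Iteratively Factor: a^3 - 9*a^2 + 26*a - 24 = (a - 2)*(a^2 - 7*a + 12) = (a - 3)*(a - 2)*(a - 4)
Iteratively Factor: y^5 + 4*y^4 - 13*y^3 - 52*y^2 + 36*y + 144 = (y + 2)*(y^4 + 2*y^3 - 17*y^2 - 18*y + 72) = (y + 2)*(y + 3)*(y^3 - y^2 - 14*y + 24) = (y + 2)*(y + 3)*(y + 4)*(y^2 - 5*y + 6) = (y - 2)*(y + 2)*(y + 3)*(y + 4)*(y - 3)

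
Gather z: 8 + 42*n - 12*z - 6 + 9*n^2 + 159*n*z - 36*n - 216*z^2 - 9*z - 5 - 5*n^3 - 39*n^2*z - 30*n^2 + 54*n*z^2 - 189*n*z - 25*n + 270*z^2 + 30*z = -5*n^3 - 21*n^2 - 19*n + z^2*(54*n + 54) + z*(-39*n^2 - 30*n + 9) - 3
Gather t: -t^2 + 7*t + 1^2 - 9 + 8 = -t^2 + 7*t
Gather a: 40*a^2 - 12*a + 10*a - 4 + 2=40*a^2 - 2*a - 2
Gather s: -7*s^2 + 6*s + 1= -7*s^2 + 6*s + 1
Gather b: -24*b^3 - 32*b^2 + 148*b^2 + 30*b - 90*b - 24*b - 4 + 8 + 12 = -24*b^3 + 116*b^2 - 84*b + 16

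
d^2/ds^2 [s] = 0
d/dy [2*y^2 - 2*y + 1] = 4*y - 2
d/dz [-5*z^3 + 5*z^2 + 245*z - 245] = -15*z^2 + 10*z + 245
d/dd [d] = 1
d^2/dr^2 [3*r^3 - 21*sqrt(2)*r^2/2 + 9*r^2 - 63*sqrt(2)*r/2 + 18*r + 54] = 18*r - 21*sqrt(2) + 18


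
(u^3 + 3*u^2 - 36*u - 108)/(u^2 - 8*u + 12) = (u^2 + 9*u + 18)/(u - 2)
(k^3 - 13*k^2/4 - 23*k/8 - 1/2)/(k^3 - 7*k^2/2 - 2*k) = (k + 1/4)/k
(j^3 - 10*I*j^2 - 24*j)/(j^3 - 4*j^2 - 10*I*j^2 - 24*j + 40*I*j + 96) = j/(j - 4)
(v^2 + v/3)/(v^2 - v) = (v + 1/3)/(v - 1)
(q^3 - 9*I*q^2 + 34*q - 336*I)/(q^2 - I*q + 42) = q - 8*I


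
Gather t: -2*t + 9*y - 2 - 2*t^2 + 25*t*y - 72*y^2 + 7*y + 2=-2*t^2 + t*(25*y - 2) - 72*y^2 + 16*y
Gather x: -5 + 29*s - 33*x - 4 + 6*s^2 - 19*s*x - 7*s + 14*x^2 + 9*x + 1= 6*s^2 + 22*s + 14*x^2 + x*(-19*s - 24) - 8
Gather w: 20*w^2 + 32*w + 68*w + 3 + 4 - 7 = 20*w^2 + 100*w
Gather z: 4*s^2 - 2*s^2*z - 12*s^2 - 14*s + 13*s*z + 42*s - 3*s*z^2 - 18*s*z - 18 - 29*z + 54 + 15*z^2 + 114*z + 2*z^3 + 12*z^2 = -8*s^2 + 28*s + 2*z^3 + z^2*(27 - 3*s) + z*(-2*s^2 - 5*s + 85) + 36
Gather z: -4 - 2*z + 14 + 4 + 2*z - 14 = 0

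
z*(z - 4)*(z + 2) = z^3 - 2*z^2 - 8*z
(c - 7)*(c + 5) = c^2 - 2*c - 35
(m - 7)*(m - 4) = m^2 - 11*m + 28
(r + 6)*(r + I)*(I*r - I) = I*r^3 - r^2 + 5*I*r^2 - 5*r - 6*I*r + 6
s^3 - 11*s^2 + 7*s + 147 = (s - 7)^2*(s + 3)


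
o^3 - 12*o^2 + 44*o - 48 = (o - 6)*(o - 4)*(o - 2)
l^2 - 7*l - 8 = (l - 8)*(l + 1)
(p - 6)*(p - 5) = p^2 - 11*p + 30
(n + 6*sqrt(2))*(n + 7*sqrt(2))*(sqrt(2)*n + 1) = sqrt(2)*n^3 + 27*n^2 + 97*sqrt(2)*n + 84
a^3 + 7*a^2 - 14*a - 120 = (a - 4)*(a + 5)*(a + 6)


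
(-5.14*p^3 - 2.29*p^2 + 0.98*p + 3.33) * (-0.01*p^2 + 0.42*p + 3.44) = 0.0514*p^5 - 2.1359*p^4 - 18.6532*p^3 - 7.4993*p^2 + 4.7698*p + 11.4552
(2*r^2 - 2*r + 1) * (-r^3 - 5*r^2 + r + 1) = -2*r^5 - 8*r^4 + 11*r^3 - 5*r^2 - r + 1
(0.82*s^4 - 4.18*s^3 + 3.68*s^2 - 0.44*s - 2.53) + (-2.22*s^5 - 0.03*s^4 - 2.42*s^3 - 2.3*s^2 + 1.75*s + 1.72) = -2.22*s^5 + 0.79*s^4 - 6.6*s^3 + 1.38*s^2 + 1.31*s - 0.81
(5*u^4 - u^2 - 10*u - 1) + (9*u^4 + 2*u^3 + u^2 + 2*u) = 14*u^4 + 2*u^3 - 8*u - 1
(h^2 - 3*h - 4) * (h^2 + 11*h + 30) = h^4 + 8*h^3 - 7*h^2 - 134*h - 120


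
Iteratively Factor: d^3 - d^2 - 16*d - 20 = (d + 2)*(d^2 - 3*d - 10) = (d - 5)*(d + 2)*(d + 2)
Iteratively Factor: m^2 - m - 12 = (m - 4)*(m + 3)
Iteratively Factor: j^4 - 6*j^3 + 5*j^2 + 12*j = (j - 3)*(j^3 - 3*j^2 - 4*j) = (j - 3)*(j + 1)*(j^2 - 4*j) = j*(j - 3)*(j + 1)*(j - 4)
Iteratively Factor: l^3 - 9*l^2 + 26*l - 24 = (l - 3)*(l^2 - 6*l + 8) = (l - 4)*(l - 3)*(l - 2)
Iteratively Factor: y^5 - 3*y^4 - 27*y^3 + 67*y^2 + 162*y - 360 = (y - 3)*(y^4 - 27*y^2 - 14*y + 120) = (y - 5)*(y - 3)*(y^3 + 5*y^2 - 2*y - 24) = (y - 5)*(y - 3)*(y + 3)*(y^2 + 2*y - 8) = (y - 5)*(y - 3)*(y + 3)*(y + 4)*(y - 2)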